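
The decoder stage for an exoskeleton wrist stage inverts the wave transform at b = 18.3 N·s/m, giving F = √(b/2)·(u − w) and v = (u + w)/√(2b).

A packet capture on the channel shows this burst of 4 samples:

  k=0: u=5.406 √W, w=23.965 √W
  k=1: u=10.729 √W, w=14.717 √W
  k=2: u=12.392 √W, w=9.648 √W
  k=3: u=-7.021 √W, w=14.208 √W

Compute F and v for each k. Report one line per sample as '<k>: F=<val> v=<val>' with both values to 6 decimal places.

0: F=-56.139058 v=4.854877
1: F=-12.063288 v=4.206094
2: F=8.300317 v=3.643100
3: F=-64.215532 v=1.187974

k=0: u−w=-18.559000, u+w=29.371000; √(b/2)=3.024897, √(2b)=6.049793; F=3.024897×(-18.559)=-56.139058, v=29.371000/6.049793=4.854877
k=1: u−w=-3.988000, u+w=25.446000; √(b/2)=3.024897, √(2b)=6.049793; F=3.024897×(-3.988)=-12.063288, v=25.446000/6.049793=4.206094
k=2: u−w=2.744000, u+w=22.040000; √(b/2)=3.024897, √(2b)=6.049793; F=3.024897×2.744=8.300317, v=22.040000/6.049793=3.643100
k=3: u−w=-21.229000, u+w=7.187000; √(b/2)=3.024897, √(2b)=6.049793; F=3.024897×(-21.229)=-64.215532, v=7.187000/6.049793=1.187974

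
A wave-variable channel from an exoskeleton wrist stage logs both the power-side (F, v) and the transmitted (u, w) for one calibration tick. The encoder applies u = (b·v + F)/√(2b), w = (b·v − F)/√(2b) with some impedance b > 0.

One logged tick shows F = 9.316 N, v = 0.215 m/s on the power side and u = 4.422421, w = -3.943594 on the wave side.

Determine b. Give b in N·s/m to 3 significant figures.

u + w = 0.478827;  u + w = √(2b)·v, so √(2b) = 0.478827/0.215 = 2.227102.
b = (√(2b))²/2 = 4.959985/2 = 2.479992.
(Check via u − w = 2F/√(2b): u − w = 8.366015, 2F/√(2b) = 8.366028.)

b = 2.48 N·s/m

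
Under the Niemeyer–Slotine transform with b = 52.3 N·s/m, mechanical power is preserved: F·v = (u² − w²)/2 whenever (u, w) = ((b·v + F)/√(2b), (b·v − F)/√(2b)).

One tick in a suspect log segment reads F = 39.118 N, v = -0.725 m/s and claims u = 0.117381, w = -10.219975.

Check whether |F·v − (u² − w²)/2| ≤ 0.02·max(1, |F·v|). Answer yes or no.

F·v = 39.118×(-0.725) = -28.360550 W.
(u² − w²)/2 = (0.013778 − 104.447889)/2 = -52.217055 W.
|Δ| = 23.856505;  2% of max(1, |F·v|) = 0.567211.

no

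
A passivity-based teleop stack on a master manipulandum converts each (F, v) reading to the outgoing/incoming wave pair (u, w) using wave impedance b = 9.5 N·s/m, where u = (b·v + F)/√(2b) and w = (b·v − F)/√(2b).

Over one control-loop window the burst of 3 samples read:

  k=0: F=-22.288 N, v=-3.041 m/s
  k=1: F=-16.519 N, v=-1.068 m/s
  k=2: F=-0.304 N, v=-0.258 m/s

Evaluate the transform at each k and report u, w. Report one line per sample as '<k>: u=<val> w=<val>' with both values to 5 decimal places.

k=0: b·v=9.5×(-3.041)=-28.88950; √(2b)=4.35890; u=(-28.88950+(-22.288))/4.35890=-11.74092, w=(-28.88950−(-22.288))/4.35890=-1.51449
k=1: b·v=9.5×(-1.068)=-10.14600; √(2b)=4.35890; u=(-10.14600+(-16.519))/4.35890=-6.11737, w=(-10.14600−(-16.519))/4.35890=1.46207
k=2: b·v=9.5×(-0.258)=-2.45100; √(2b)=4.35890; u=(-2.45100+(-0.304))/4.35890=-0.63204, w=(-2.45100−(-0.304))/4.35890=-0.49256

0: u=-11.74092 w=-1.51449
1: u=-6.11737 w=1.46207
2: u=-0.63204 w=-0.49256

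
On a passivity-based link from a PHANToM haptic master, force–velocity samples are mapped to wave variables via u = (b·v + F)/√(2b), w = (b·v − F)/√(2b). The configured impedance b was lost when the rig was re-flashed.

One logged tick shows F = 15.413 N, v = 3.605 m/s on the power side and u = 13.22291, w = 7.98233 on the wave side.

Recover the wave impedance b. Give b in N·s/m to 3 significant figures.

u + w = 21.2052;  u + w = √(2b)·v, so √(2b) = 21.2052/3.605 = 5.8822.
b = (√(2b))²/2 = 34.6000/2 = 17.3000.
(Check via u − w = 2F/√(2b): u − w = 5.2406, 2F/√(2b) = 5.2406.)

b = 17.3 N·s/m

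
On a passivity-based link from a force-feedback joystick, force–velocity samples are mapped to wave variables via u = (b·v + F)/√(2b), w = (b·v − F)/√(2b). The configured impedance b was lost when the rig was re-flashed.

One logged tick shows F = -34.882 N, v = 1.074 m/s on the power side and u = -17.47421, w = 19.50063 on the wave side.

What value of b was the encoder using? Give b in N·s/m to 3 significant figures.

u + w = 2.0264;  u + w = √(2b)·v, so √(2b) = 2.0264/1.074 = 1.8868.
b = (√(2b))²/2 = 3.5600/2 = 1.7800.
(Check via u − w = 2F/√(2b): u − w = -36.9748, 2F/√(2b) = -36.9748.)

b = 1.78 N·s/m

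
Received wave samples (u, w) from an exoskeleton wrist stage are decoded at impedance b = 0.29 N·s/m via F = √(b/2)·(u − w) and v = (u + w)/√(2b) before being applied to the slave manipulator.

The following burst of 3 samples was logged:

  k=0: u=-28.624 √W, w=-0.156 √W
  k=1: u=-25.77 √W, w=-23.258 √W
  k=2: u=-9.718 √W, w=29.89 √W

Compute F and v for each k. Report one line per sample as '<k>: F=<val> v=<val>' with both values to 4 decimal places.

0: F=-10.8403 v=-37.7900
1: F=-0.9565 v=-64.3769
2: F=-15.0823 v=26.4871

k=0: u−w=-28.4680, u+w=-28.7800; √(b/2)=0.3808, √(2b)=0.7616; F=0.3808×(-28.468)=-10.8403, v=-28.7800/0.7616=-37.7900
k=1: u−w=-2.5120, u+w=-49.0280; √(b/2)=0.3808, √(2b)=0.7616; F=0.3808×(-2.512)=-0.9565, v=-49.0280/0.7616=-64.3769
k=2: u−w=-39.6080, u+w=20.1720; √(b/2)=0.3808, √(2b)=0.7616; F=0.3808×(-39.608)=-15.0823, v=20.1720/0.7616=26.4871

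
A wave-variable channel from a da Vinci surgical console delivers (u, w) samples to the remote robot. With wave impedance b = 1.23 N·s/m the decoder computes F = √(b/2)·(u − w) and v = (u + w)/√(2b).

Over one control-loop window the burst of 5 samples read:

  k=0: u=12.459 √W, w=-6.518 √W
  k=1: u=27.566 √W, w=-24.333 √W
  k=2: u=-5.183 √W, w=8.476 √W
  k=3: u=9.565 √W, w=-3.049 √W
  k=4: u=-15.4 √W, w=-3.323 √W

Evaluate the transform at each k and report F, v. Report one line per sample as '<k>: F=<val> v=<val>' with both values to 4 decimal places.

0: F=14.8821 v=3.7878
1: F=40.7002 v=2.0613
2: F=-10.7117 v=2.0995
3: F=9.8921 v=4.1544
4: F=-9.4710 v=-11.9373

k=0: u−w=18.9770, u+w=5.9410; √(b/2)=0.7842, √(2b)=1.5684; F=0.7842×18.977=14.8821, v=5.9410/1.5684=3.7878
k=1: u−w=51.8990, u+w=3.2330; √(b/2)=0.7842, √(2b)=1.5684; F=0.7842×51.899=40.7002, v=3.2330/1.5684=2.0613
k=2: u−w=-13.6590, u+w=3.2930; √(b/2)=0.7842, √(2b)=1.5684; F=0.7842×(-13.659)=-10.7117, v=3.2930/1.5684=2.0995
k=3: u−w=12.6140, u+w=6.5160; √(b/2)=0.7842, √(2b)=1.5684; F=0.7842×12.614=9.8921, v=6.5160/1.5684=4.1544
k=4: u−w=-12.0770, u+w=-18.7230; √(b/2)=0.7842, √(2b)=1.5684; F=0.7842×(-12.077)=-9.4710, v=-18.7230/1.5684=-11.9373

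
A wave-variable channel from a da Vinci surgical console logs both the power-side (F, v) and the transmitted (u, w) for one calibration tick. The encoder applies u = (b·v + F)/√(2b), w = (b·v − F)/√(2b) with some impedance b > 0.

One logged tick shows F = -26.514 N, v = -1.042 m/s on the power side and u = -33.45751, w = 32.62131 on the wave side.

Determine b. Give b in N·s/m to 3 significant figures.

u + w = -0.8362;  u + w = √(2b)·v, so √(2b) = -0.8362/(-1.042) = 0.8025.
b = (√(2b))²/2 = 0.6440/2 = 0.3220.
(Check via u − w = 2F/√(2b): u − w = -66.0788, 2F/√(2b) = -66.0789.)

b = 0.322 N·s/m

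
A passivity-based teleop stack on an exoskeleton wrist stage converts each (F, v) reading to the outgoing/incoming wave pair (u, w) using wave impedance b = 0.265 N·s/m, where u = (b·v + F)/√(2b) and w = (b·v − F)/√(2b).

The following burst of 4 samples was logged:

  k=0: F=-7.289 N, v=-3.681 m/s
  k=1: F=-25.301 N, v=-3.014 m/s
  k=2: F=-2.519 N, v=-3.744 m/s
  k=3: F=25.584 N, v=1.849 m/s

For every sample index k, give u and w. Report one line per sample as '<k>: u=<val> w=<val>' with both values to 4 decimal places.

k=0: b·v=0.265×(-3.681)=-0.9755; √(2b)=0.7280; u=(-0.9755+(-7.289))/0.7280=-11.3521, w=(-0.9755−(-7.289))/0.7280=8.6723
k=1: b·v=0.265×(-3.014)=-0.7987; √(2b)=0.7280; u=(-0.7987+(-25.301))/0.7280=-35.8507, w=(-0.7987−(-25.301))/0.7280=33.6565
k=2: b·v=0.265×(-3.744)=-0.9922; √(2b)=0.7280; u=(-0.9922+(-2.519))/0.7280=-4.8229, w=(-0.9922−(-2.519))/0.7280=2.0973
k=3: b·v=0.265×1.849=0.4900; √(2b)=0.7280; u=(0.4900+25.584)/0.7280=35.8154, w=(0.4900−25.584)/0.7280=-34.4693

0: u=-11.3521 w=8.6723
1: u=-35.8507 w=33.6565
2: u=-4.8229 w=2.0973
3: u=35.8154 w=-34.4693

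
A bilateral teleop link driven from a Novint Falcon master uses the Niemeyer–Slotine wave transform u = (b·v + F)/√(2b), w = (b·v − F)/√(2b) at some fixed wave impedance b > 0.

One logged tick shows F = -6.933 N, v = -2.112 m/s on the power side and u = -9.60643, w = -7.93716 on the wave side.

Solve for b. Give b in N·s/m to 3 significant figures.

b = 34.5 N·s/m

u + w = -17.54359;  u + w = √(2b)·v, so √(2b) = -17.54359/(-2.112) = 8.30662.
b = (√(2b))²/2 = 69.00000/2 = 34.50000.
(Check via u − w = 2F/√(2b): u − w = -1.66927, 2F/√(2b) = -1.66927.)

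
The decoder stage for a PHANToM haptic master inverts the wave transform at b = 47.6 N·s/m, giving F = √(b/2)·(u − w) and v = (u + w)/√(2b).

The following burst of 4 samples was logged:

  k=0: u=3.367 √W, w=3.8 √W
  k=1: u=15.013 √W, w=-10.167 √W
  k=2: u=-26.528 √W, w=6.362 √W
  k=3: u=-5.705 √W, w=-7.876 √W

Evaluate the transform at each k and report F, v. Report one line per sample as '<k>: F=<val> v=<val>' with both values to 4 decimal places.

k=0: u−w=-0.4330, u+w=7.1670; √(b/2)=4.8785, √(2b)=9.7570; F=4.8785×(-0.433)=-2.1124, v=7.1670/9.7570=0.7345
k=1: u−w=25.1800, u+w=4.8460; √(b/2)=4.8785, √(2b)=9.7570; F=4.8785×25.18=122.8412, v=4.8460/9.7570=0.4967
k=2: u−w=-32.8900, u+w=-20.1660; √(b/2)=4.8785, √(2b)=9.7570; F=4.8785×(-32.89)=-160.4547, v=-20.1660/9.7570=-2.0668
k=3: u−w=2.1710, u+w=-13.5810; √(b/2)=4.8785, √(2b)=9.7570; F=4.8785×2.171=10.5913, v=-13.5810/9.7570=-1.3919

0: F=-2.1124 v=0.7345
1: F=122.8412 v=0.4967
2: F=-160.4547 v=-2.0668
3: F=10.5913 v=-1.3919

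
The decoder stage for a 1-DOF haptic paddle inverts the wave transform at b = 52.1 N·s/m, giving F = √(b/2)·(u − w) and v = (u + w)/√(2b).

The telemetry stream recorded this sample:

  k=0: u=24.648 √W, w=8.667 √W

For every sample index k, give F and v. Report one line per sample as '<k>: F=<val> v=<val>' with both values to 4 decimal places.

0: F=81.5657 v=3.2637

k=0: u−w=15.9810, u+w=33.3150; √(b/2)=5.1039, √(2b)=10.2078; F=5.1039×15.981=81.5657, v=33.3150/10.2078=3.2637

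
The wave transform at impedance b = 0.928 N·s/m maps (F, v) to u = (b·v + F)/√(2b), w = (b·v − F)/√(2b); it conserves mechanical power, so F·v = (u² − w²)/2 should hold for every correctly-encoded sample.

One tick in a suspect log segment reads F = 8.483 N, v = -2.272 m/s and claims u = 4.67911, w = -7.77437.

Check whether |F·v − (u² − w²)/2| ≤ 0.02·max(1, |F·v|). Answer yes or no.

yes

F·v = 8.483×(-2.272) = -19.27338 W.
(u² − w²)/2 = (21.89407 − 60.44083)/2 = -19.27338 W.
|Δ| = 0.00000;  2% of max(1, |F·v|) = 0.38547.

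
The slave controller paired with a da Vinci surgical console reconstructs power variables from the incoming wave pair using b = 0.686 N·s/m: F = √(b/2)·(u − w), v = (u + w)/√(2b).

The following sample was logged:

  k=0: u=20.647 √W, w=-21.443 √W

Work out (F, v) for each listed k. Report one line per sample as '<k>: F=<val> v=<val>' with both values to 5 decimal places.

0: F=24.65051 v=-0.67957

k=0: u−w=42.09000, u+w=-0.79600; √(b/2)=0.58566, √(2b)=1.17132; F=0.58566×42.09=24.65051, v=-0.79600/1.17132=-0.67957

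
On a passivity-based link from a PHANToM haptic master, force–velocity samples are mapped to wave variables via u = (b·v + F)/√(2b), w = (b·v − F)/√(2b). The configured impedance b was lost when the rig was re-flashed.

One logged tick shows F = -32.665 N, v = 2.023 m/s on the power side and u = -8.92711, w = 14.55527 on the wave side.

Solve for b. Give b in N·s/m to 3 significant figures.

b = 3.87 N·s/m

u + w = 5.62816;  u + w = √(2b)·v, so √(2b) = 5.62816/2.023 = 2.78209.
b = (√(2b))²/2 = 7.74000/2 = 3.87000.
(Check via u − w = 2F/√(2b): u − w = -23.48238, 2F/√(2b) = -23.48238.)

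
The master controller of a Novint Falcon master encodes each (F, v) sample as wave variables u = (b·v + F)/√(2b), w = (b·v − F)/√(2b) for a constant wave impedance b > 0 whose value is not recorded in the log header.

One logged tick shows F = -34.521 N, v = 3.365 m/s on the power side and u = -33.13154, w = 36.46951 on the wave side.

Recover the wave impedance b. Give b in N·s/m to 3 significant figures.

u + w = 3.33797;  u + w = √(2b)·v, so √(2b) = 3.33797/3.365 = 0.99197.
b = (√(2b))²/2 = 0.98400/2 = 0.49200.
(Check via u − w = 2F/√(2b): u − w = -69.60105, 2F/√(2b) = -69.60108.)

b = 0.492 N·s/m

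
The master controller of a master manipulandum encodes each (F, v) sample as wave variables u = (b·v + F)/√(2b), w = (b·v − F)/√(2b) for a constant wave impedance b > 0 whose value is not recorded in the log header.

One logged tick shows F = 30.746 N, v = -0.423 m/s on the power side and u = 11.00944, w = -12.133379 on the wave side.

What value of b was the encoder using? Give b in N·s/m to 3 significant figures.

u + w = -1.123939;  u + w = √(2b)·v, so √(2b) = -1.123939/(-0.423) = 2.657066.
b = (√(2b))²/2 = 7.060001/2 = 3.530000.
(Check via u − w = 2F/√(2b): u − w = 23.142819, 2F/√(2b) = 23.142818.)

b = 3.53 N·s/m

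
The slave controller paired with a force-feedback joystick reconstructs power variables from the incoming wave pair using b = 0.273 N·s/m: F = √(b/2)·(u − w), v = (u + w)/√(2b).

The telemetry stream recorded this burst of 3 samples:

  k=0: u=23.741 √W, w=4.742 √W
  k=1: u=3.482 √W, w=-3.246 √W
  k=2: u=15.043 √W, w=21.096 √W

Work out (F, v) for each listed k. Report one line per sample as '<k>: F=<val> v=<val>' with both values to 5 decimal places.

k=0: u−w=18.99900, u+w=28.48300; √(b/2)=0.36946, √(2b)=0.73892; F=0.36946×18.999=7.01935, v=28.48300/0.73892=38.54690
k=1: u−w=6.72800, u+w=0.23600; √(b/2)=0.36946, √(2b)=0.73892; F=0.36946×6.728=2.48572, v=0.23600/0.73892=0.31939
k=2: u−w=-6.05300, u+w=36.13900; √(b/2)=0.36946, √(2b)=0.73892; F=0.36946×(-6.053)=-2.23634, v=36.13900/0.73892=48.90799

0: F=7.01935 v=38.54690
1: F=2.48572 v=0.31939
2: F=-2.23634 v=48.90799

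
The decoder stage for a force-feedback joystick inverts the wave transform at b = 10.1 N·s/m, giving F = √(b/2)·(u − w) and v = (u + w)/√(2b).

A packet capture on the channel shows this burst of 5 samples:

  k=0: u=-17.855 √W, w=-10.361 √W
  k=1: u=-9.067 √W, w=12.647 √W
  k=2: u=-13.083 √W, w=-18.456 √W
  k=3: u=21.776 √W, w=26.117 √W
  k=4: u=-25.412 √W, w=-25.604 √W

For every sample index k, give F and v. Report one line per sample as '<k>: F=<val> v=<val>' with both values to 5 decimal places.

k=0: u−w=-7.49400, u+w=-28.21600; √(b/2)=2.24722, √(2b)=4.49444; F=2.24722×(-7.494)=-16.84067, v=-28.21600/4.49444=-6.27798
k=1: u−w=-21.71400, u+w=3.58000; √(b/2)=2.24722, √(2b)=4.49444; F=2.24722×(-21.714)=-48.79615, v=3.58000/4.49444=0.79654
k=2: u−w=5.37300, u+w=-31.53900; √(b/2)=2.24722, √(2b)=4.49444; F=2.24722×5.373=12.07432, v=-31.53900/4.49444=-7.01734
k=3: u−w=-4.34100, u+w=47.89300; √(b/2)=2.24722, √(2b)=4.49444; F=2.24722×(-4.341)=-9.75518, v=47.89300/4.49444=10.65605
k=4: u−w=0.19200, u+w=-51.01600; √(b/2)=2.24722, √(2b)=4.49444; F=2.24722×0.192=0.43147, v=-51.01600/4.49444=-11.35091

0: F=-16.84067 v=-6.27798
1: F=-48.79615 v=0.79654
2: F=12.07432 v=-7.01734
3: F=-9.75518 v=10.65605
4: F=0.43147 v=-11.35091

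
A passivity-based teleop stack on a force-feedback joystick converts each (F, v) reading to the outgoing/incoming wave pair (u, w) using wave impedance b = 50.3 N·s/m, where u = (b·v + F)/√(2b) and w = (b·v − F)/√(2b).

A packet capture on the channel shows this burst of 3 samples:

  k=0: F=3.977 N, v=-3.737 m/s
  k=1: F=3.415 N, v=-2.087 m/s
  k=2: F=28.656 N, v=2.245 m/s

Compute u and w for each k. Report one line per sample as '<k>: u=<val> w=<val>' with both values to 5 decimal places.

k=0: b·v=50.3×(-3.737)=-187.97110; √(2b)=10.02996; u=(-187.97110+3.977)/10.02996=-18.34446, w=(-187.97110−3.977)/10.02996=-19.13748
k=1: b·v=50.3×(-2.087)=-104.97610; √(2b)=10.02996; u=(-104.97610+3.415)/10.02996=-10.12578, w=(-104.97610−3.415)/10.02996=-10.80674
k=2: b·v=50.3×2.245=112.92350; √(2b)=10.02996; u=(112.92350+28.656)/10.02996=14.11567, w=(112.92350−28.656)/10.02996=8.40158

0: u=-18.34446 w=-19.13748
1: u=-10.12578 w=-10.80674
2: u=14.11567 w=8.40158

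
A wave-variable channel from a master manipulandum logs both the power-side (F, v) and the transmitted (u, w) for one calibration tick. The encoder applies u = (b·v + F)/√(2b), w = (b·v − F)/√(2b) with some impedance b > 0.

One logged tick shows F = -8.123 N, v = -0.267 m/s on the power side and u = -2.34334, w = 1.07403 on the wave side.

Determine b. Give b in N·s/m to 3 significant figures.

b = 11.3 N·s/m

u + w = -1.26931;  u + w = √(2b)·v, so √(2b) = -1.26931/(-0.267) = 4.75397.
b = (√(2b))²/2 = 22.60023/2 = 11.30012.
(Check via u − w = 2F/√(2b): u − w = -3.41737, 2F/√(2b) = -3.41735.)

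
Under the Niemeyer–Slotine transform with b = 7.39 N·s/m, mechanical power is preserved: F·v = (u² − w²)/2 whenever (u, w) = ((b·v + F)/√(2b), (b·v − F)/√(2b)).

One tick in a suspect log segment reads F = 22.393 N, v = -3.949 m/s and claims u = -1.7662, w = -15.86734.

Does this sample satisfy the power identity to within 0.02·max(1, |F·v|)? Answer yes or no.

no

F·v = 22.393×(-3.949) = -88.42996 W.
(u² − w²)/2 = (3.11946 − 251.77248)/2 = -124.32651 W.
|Δ| = 35.89655;  2% of max(1, |F·v|) = 1.76860.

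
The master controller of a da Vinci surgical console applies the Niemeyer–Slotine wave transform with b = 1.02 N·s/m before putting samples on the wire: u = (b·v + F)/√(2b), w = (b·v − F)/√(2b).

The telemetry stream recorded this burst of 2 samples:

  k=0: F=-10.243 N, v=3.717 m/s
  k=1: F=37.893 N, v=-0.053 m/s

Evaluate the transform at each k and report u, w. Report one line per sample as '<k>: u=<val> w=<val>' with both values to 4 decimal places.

k=0: b·v=1.02×3.717=3.7913; √(2b)=1.4283; u=(3.7913+(-10.243))/1.4283=-4.5171, w=(3.7913−(-10.243))/1.4283=9.8260
k=1: b·v=1.02×(-0.053)=-0.0541; √(2b)=1.4283; u=(-0.0541+37.893)/1.4283=26.4926, w=(-0.0541−37.893)/1.4283=-26.5683

0: u=-4.5171 w=9.8260
1: u=26.4926 w=-26.5683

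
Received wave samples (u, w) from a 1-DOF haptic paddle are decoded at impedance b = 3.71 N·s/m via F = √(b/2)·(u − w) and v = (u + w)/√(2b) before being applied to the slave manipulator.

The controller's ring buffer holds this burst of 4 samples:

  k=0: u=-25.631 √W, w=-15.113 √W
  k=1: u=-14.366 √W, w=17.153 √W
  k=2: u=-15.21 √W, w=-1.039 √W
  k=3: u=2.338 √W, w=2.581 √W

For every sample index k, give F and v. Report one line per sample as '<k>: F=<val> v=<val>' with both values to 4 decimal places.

k=0: u−w=-10.5180, u+w=-40.7440; √(b/2)=1.3620, √(2b)=2.7240; F=1.3620×(-10.518)=-14.3253, v=-40.7440/2.7240=-14.9576
k=1: u−w=-31.5190, u+w=2.7870; √(b/2)=1.3620, √(2b)=2.7240; F=1.3620×(-31.519)=-42.9284, v=2.7870/2.7240=1.0231
k=2: u−w=-14.1710, u+w=-16.2490; √(b/2)=1.3620, √(2b)=2.7240; F=1.3620×(-14.171)=-19.3007, v=-16.2490/2.7240=-5.9652
k=3: u−w=-0.2430, u+w=4.9190; √(b/2)=1.3620, √(2b)=2.7240; F=1.3620×(-0.243)=-0.3310, v=4.9190/2.7240=1.8058

0: F=-14.3253 v=-14.9576
1: F=-42.9284 v=1.0231
2: F=-19.3007 v=-5.9652
3: F=-0.3310 v=1.8058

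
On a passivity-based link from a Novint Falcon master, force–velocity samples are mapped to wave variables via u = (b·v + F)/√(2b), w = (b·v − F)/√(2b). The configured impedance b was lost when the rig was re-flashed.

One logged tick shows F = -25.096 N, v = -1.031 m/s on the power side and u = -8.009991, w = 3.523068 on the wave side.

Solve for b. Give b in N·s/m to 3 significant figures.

b = 9.47 N·s/m

u + w = -4.486923;  u + w = √(2b)·v, so √(2b) = -4.486923/(-1.031) = 4.352011.
b = (√(2b))²/2 = 18.939997/2 = 9.469998.
(Check via u − w = 2F/√(2b): u − w = -11.533059, 2F/√(2b) = -11.533060.)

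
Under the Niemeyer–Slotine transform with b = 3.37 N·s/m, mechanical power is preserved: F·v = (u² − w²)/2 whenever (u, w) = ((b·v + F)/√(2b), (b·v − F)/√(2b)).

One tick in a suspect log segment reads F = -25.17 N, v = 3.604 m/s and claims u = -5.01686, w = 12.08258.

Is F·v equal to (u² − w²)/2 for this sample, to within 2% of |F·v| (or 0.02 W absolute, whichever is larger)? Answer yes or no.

F·v = (-25.17)×3.604 = -90.7127 W.
(u² − w²)/2 = (25.1689 − 145.9887)/2 = -60.4099 W.
|Δ| = 30.3028;  2% of max(1, |F·v|) = 1.8143.

no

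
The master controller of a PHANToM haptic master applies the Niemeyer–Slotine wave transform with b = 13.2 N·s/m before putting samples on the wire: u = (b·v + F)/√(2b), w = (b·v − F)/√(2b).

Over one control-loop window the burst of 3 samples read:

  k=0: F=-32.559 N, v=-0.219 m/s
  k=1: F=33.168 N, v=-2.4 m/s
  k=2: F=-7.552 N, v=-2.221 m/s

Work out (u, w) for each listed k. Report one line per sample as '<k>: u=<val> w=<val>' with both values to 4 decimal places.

0: u=-6.8994 w=5.7742
1: u=0.2896 w=-12.6210
2: u=-7.1757 w=-4.2360

k=0: b·v=13.2×(-0.219)=-2.8908; √(2b)=5.1381; u=(-2.8908+(-32.559))/5.1381=-6.8994, w=(-2.8908−(-32.559))/5.1381=5.7742
k=1: b·v=13.2×(-2.4)=-31.6800; √(2b)=5.1381; u=(-31.6800+33.168)/5.1381=0.2896, w=(-31.6800−33.168)/5.1381=-12.6210
k=2: b·v=13.2×(-2.221)=-29.3172; √(2b)=5.1381; u=(-29.3172+(-7.552))/5.1381=-7.1757, w=(-29.3172−(-7.552))/5.1381=-4.2360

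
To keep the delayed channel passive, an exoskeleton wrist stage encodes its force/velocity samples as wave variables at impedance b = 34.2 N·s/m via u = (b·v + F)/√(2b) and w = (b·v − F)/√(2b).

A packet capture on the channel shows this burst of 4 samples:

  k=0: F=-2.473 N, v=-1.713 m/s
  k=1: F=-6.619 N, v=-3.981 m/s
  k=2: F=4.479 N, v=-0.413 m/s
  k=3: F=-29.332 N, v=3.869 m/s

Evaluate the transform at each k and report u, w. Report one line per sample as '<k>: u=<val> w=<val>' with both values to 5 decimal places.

k=0: b·v=34.2×(-1.713)=-58.58460; √(2b)=8.27043; u=(-58.58460+(-2.473))/8.27043=-7.38264, w=(-58.58460−(-2.473))/8.27043=-6.78461
k=1: b·v=34.2×(-3.981)=-136.15020; √(2b)=8.27043; u=(-136.15020+(-6.619))/8.27043=-17.26261, w=(-136.15020−(-6.619))/8.27043=-15.66197
k=2: b·v=34.2×(-0.413)=-14.12460; √(2b)=8.27043; u=(-14.12460+4.479)/8.27043=-1.16628, w=(-14.12460−4.479)/8.27043=-2.24941
k=3: b·v=34.2×3.869=132.31980; √(2b)=8.27043; u=(132.31980+(-29.332))/8.27043=12.45253, w=(132.31980−(-29.332))/8.27043=19.54576

0: u=-7.38264 w=-6.78461
1: u=-17.26261 w=-15.66197
2: u=-1.16628 w=-2.24941
3: u=12.45253 w=19.54576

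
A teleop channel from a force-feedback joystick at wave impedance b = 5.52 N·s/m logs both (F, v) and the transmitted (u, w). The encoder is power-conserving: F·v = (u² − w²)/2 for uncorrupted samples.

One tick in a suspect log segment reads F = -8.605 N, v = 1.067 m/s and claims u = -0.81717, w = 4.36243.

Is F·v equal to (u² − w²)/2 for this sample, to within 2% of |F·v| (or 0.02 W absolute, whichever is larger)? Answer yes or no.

F·v = (-8.605)×1.067 = -9.18154 W.
(u² − w²)/2 = (0.66777 − 19.03080)/2 = -9.18151 W.
|Δ| = 0.00002;  2% of max(1, |F·v|) = 0.18363.

yes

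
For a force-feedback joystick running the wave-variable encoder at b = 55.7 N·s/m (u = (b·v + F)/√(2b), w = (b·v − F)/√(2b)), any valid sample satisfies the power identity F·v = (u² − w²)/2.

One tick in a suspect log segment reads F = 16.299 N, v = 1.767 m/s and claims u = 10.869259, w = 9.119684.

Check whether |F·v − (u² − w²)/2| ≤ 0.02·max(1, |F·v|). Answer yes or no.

F·v = 16.299×1.767 = 28.800333 W.
(u² − w²)/2 = (118.140791 − 83.168636)/2 = 17.486077 W.
|Δ| = 11.314256;  2% of max(1, |F·v|) = 0.576007.

no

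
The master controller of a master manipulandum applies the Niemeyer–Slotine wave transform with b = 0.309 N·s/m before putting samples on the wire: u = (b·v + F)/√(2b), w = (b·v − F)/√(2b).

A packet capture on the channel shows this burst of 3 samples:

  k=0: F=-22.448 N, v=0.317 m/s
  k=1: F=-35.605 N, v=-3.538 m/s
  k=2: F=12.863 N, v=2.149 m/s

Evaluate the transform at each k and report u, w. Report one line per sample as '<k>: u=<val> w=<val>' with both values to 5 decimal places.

k=0: b·v=0.309×0.317=0.09795; √(2b)=0.78613; u=(0.09795+(-22.448))/0.78613=-28.43048, w=(0.09795−(-22.448))/0.78613=28.67968
k=1: b·v=0.309×(-3.538)=-1.09324; √(2b)=0.78613; u=(-1.09324+(-35.605))/0.78613=-46.68217, w=(-1.09324−(-35.605))/0.78613=43.90084
k=2: b·v=0.309×2.149=0.66404; √(2b)=0.78613; u=(0.66404+12.863)/0.78613=17.20714, w=(0.66404−12.863)/0.78613=-15.51774

0: u=-28.43048 w=28.67968
1: u=-46.68217 w=43.90084
2: u=17.20714 w=-15.51774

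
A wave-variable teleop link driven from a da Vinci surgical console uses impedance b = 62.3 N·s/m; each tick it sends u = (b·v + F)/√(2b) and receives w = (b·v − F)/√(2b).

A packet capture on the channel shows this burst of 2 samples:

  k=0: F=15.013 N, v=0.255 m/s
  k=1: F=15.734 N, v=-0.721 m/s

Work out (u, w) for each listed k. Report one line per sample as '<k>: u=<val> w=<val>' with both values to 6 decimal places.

k=0: b·v=62.3×0.255=15.886500; √(2b)=11.162437; u=(15.886500+15.013)/11.162437=2.768168, w=(15.886500−15.013)/11.162437=0.078254
k=1: b·v=62.3×(-0.721)=-44.918300; √(2b)=11.162437; u=(-44.918300+15.734)/11.162437=-2.614510, w=(-44.918300−15.734)/11.162437=-5.433607

0: u=2.768168 w=0.078254
1: u=-2.614510 w=-5.433607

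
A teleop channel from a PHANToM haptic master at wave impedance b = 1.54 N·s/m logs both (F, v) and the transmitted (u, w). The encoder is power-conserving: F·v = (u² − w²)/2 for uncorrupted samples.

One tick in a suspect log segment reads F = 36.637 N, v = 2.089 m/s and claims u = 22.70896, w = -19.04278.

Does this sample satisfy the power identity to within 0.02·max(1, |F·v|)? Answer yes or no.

F·v = 36.637×2.089 = 76.5347 W.
(u² − w²)/2 = (515.6969 − 362.6275)/2 = 76.5347 W.
|Δ| = 0.0000;  2% of max(1, |F·v|) = 1.5307.

yes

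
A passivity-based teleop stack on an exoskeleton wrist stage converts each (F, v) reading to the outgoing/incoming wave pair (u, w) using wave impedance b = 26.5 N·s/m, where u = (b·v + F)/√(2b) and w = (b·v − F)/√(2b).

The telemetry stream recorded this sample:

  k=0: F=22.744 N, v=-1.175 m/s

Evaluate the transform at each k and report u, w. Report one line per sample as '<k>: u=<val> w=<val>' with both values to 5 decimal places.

0: u=-1.15294 w=-7.40119

k=0: b·v=26.5×(-1.175)=-31.13750; √(2b)=7.28011; u=(-31.13750+22.744)/7.28011=-1.15294, w=(-31.13750−22.744)/7.28011=-7.40119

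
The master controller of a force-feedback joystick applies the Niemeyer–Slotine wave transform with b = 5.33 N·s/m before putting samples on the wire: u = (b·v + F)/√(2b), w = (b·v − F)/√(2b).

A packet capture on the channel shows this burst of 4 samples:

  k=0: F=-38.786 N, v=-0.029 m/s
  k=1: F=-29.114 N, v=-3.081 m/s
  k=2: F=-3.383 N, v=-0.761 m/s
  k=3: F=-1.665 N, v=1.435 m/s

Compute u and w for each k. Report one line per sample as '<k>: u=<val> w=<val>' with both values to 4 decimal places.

k=0: b·v=5.33×(-0.029)=-0.1546; √(2b)=3.2650; u=(-0.1546+(-38.786))/3.2650=-11.9268, w=(-0.1546−(-38.786))/3.2650=11.8321
k=1: b·v=5.33×(-3.081)=-16.4217; √(2b)=3.2650; u=(-16.4217+(-29.114))/3.2650=-13.9468, w=(-16.4217−(-29.114))/3.2650=3.8874
k=2: b·v=5.33×(-0.761)=-4.0561; √(2b)=3.2650; u=(-4.0561+(-3.383))/3.2650=-2.2785, w=(-4.0561−(-3.383))/3.2650=-0.2062
k=3: b·v=5.33×1.435=7.6486; √(2b)=3.2650; u=(7.6486+(-1.665))/3.2650=1.8327, w=(7.6486−(-1.665))/3.2650=2.8526

0: u=-11.9268 w=11.8321
1: u=-13.9468 w=3.8874
2: u=-2.2785 w=-0.2062
3: u=1.8327 w=2.8526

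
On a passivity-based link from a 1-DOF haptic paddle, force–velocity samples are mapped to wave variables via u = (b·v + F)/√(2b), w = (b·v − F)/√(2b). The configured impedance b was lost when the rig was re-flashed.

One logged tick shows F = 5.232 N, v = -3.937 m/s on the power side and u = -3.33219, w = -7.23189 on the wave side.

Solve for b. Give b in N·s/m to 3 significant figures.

b = 3.6 N·s/m

u + w = -10.56408;  u + w = √(2b)·v, so √(2b) = -10.56408/(-3.937) = 2.68328.
b = (√(2b))²/2 = 7.20000/2 = 3.60000.
(Check via u − w = 2F/√(2b): u − w = 3.89970, 2F/√(2b) = 3.89970.)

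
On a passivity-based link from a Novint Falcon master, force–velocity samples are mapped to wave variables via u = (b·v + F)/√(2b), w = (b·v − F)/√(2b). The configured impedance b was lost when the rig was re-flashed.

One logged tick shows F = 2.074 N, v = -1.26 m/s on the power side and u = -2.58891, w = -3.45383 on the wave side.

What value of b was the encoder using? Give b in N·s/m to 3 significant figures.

b = 11.5 N·s/m

u + w = -6.0427;  u + w = √(2b)·v, so √(2b) = -6.0427/(-1.26) = 4.7958.
b = (√(2b))²/2 = 22.9999/2 = 11.5000.
(Check via u − w = 2F/√(2b): u − w = 0.8649, 2F/√(2b) = 0.8649.)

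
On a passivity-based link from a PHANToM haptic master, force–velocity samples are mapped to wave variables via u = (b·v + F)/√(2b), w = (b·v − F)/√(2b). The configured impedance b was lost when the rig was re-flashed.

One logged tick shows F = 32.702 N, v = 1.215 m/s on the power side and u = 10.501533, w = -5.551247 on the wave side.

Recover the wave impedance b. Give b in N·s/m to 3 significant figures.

u + w = 4.950286;  u + w = √(2b)·v, so √(2b) = 4.950286/1.215 = 4.074309.
b = (√(2b))²/2 = 16.599998/2 = 8.299999.
(Check via u − w = 2F/√(2b): u − w = 16.052780, 2F/√(2b) = 16.052782.)

b = 8.3 N·s/m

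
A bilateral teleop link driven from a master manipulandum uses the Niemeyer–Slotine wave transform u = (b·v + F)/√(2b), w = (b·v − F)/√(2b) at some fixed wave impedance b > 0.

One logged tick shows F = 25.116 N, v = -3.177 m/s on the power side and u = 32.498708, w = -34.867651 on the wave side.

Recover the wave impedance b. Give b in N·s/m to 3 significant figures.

b = 0.278 N·s/m

u + w = -2.368943;  u + w = √(2b)·v, so √(2b) = -2.368943/(-3.177) = 0.745654.
b = (√(2b))²/2 = 0.556000/2 = 0.278000.
(Check via u − w = 2F/√(2b): u − w = 67.366359, 2F/√(2b) = 67.366359.)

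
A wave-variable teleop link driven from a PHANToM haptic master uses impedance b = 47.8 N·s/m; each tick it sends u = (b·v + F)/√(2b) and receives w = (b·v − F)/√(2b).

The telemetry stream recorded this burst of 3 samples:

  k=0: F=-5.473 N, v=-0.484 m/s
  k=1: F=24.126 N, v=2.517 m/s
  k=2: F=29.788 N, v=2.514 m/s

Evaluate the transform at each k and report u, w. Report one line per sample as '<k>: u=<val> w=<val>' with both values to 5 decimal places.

0: u=-2.92591 w=-1.80641
1: u=14.77251 w=9.83752
2: u=15.33693 w=9.24377

k=0: b·v=47.8×(-0.484)=-23.13520; √(2b)=9.77753; u=(-23.13520+(-5.473))/9.77753=-2.92591, w=(-23.13520−(-5.473))/9.77753=-1.80641
k=1: b·v=47.8×2.517=120.31260; √(2b)=9.77753; u=(120.31260+24.126)/9.77753=14.77251, w=(120.31260−24.126)/9.77753=9.83752
k=2: b·v=47.8×2.514=120.16920; √(2b)=9.77753; u=(120.16920+29.788)/9.77753=15.33693, w=(120.16920−29.788)/9.77753=9.24377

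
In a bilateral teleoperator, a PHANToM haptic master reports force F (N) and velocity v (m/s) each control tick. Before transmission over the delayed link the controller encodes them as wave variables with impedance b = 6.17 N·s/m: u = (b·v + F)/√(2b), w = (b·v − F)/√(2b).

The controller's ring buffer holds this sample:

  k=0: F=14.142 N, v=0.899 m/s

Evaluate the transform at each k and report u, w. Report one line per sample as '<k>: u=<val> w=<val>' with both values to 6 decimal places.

0: u=5.604829 w=-2.446791

k=0: b·v=6.17×0.899=5.546830; √(2b)=3.512834; u=(5.546830+14.142)/3.512834=5.604829, w=(5.546830−14.142)/3.512834=-2.446791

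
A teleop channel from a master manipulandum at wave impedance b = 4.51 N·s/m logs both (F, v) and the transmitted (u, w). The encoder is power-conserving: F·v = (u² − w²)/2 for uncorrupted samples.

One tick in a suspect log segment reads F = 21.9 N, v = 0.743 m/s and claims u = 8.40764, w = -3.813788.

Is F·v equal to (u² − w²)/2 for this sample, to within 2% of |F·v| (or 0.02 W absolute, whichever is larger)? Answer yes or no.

no

F·v = 21.9×0.743 = 16.271700 W.
(u² − w²)/2 = (70.688410 − 14.544979)/2 = 28.071716 W.
|Δ| = 11.800016;  2% of max(1, |F·v|) = 0.325434.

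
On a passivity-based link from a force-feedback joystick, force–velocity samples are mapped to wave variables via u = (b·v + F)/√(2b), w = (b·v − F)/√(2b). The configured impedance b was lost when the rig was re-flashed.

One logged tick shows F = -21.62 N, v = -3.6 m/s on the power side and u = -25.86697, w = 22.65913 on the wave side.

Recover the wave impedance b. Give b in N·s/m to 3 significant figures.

b = 0.397 N·s/m

u + w = -3.2078;  u + w = √(2b)·v, so √(2b) = -3.2078/(-3.6) = 0.8911.
b = (√(2b))²/2 = 0.7940/2 = 0.3970.
(Check via u − w = 2F/√(2b): u − w = -48.5261, 2F/√(2b) = -48.5261.)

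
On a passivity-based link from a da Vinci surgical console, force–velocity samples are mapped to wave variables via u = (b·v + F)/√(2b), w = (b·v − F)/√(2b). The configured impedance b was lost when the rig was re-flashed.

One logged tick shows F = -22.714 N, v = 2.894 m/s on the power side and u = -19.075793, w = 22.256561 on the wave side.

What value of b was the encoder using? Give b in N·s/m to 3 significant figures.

u + w = 3.180768;  u + w = √(2b)·v, so √(2b) = 3.180768/2.894 = 1.099091.
b = (√(2b))²/2 = 1.208000/2 = 0.604000.
(Check via u − w = 2F/√(2b): u − w = -41.332354, 2F/√(2b) = -41.332355.)

b = 0.604 N·s/m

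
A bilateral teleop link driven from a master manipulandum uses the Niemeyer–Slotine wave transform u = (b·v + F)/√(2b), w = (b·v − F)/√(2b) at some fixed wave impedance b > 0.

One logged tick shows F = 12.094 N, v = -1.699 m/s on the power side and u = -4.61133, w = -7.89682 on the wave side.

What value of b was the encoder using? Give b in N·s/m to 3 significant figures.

u + w = -12.5082;  u + w = √(2b)·v, so √(2b) = -12.5082/(-1.699) = 7.3621.
b = (√(2b))²/2 = 54.2000/2 = 27.1000.
(Check via u − w = 2F/√(2b): u − w = 3.2855, 2F/√(2b) = 3.2855.)

b = 27.1 N·s/m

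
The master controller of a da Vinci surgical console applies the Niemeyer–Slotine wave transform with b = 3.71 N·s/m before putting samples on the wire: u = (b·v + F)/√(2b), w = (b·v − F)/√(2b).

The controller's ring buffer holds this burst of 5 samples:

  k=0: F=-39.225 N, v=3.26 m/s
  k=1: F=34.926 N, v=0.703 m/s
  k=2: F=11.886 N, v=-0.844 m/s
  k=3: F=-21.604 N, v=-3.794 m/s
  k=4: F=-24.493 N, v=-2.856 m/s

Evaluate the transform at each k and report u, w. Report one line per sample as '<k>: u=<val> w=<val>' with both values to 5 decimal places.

k=0: b·v=3.71×3.26=12.09460; √(2b)=2.72397; u=(12.09460+(-39.225))/2.72397=-9.95988, w=(12.09460−(-39.225))/2.72397=18.84002
k=1: b·v=3.71×0.703=2.60813; √(2b)=2.72397; u=(2.60813+34.926)/2.72397=13.77921, w=(2.60813−34.926)/2.72397=-11.86426
k=2: b·v=3.71×(-0.844)=-3.13124; √(2b)=2.72397; u=(-3.13124+11.886)/2.72397=3.21397, w=(-3.13124−11.886)/2.72397=-5.51300
k=3: b·v=3.71×(-3.794)=-14.07574; √(2b)=2.72397; u=(-14.07574+(-21.604))/2.72397=-13.09844, w=(-14.07574−(-21.604))/2.72397=2.76371
k=4: b·v=3.71×(-2.856)=-10.59576; √(2b)=2.72397; u=(-10.59576+(-24.493))/2.72397=-12.88149, w=(-10.59576−(-24.493))/2.72397=5.10184

0: u=-9.95988 w=18.84002
1: u=13.77921 w=-11.86426
2: u=3.21397 w=-5.51300
3: u=-13.09844 w=2.76371
4: u=-12.88149 w=5.10184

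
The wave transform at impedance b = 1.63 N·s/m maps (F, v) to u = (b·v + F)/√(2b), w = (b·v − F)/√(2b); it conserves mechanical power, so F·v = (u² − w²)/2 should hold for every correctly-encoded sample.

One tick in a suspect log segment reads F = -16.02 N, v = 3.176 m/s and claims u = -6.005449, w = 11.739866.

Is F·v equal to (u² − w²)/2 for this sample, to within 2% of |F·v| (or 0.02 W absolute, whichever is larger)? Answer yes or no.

yes

F·v = (-16.02)×3.176 = -50.879520 W.
(u² − w²)/2 = (36.065418 − 137.824454)/2 = -50.879518 W.
|Δ| = 0.000002;  2% of max(1, |F·v|) = 1.017590.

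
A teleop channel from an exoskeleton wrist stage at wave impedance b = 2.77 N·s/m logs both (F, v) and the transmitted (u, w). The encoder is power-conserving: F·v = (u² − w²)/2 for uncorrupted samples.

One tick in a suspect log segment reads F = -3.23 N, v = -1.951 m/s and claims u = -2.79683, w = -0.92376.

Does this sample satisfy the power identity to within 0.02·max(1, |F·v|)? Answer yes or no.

F·v = (-3.23)×(-1.951) = 6.30173 W.
(u² − w²)/2 = (7.82226 − 0.85333)/2 = 3.48446 W.
|Δ| = 2.81727;  2% of max(1, |F·v|) = 0.12603.

no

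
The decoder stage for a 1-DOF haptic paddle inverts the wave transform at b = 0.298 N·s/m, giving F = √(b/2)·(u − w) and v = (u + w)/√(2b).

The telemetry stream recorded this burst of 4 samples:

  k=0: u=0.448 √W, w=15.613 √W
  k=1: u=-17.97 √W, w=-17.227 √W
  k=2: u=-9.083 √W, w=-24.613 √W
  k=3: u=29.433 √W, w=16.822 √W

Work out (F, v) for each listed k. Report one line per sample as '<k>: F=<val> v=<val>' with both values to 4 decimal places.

0: F=-5.8538 v=20.8041
1: F=-0.2868 v=-45.5914
2: F=5.9947 v=-43.6471
3: F=4.8679 v=59.9150

k=0: u−w=-15.1650, u+w=16.0610; √(b/2)=0.3860, √(2b)=0.7720; F=0.3860×(-15.165)=-5.8538, v=16.0610/0.7720=20.8041
k=1: u−w=-0.7430, u+w=-35.1970; √(b/2)=0.3860, √(2b)=0.7720; F=0.3860×(-0.743)=-0.2868, v=-35.1970/0.7720=-45.5914
k=2: u−w=15.5300, u+w=-33.6960; √(b/2)=0.3860, √(2b)=0.7720; F=0.3860×15.53=5.9947, v=-33.6960/0.7720=-43.6471
k=3: u−w=12.6110, u+w=46.2550; √(b/2)=0.3860, √(2b)=0.7720; F=0.3860×12.611=4.8679, v=46.2550/0.7720=59.9150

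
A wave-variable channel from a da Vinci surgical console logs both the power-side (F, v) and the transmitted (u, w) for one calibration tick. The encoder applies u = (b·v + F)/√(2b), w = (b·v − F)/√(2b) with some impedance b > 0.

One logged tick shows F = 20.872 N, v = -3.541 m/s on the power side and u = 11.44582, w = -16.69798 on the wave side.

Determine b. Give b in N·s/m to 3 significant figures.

b = 1.1 N·s/m

u + w = -5.2522;  u + w = √(2b)·v, so √(2b) = -5.2522/(-3.541) = 1.4832.
b = (√(2b))²/2 = 2.2000/2 = 1.1000.
(Check via u − w = 2F/√(2b): u − w = 28.1438, 2F/√(2b) = 28.1438.)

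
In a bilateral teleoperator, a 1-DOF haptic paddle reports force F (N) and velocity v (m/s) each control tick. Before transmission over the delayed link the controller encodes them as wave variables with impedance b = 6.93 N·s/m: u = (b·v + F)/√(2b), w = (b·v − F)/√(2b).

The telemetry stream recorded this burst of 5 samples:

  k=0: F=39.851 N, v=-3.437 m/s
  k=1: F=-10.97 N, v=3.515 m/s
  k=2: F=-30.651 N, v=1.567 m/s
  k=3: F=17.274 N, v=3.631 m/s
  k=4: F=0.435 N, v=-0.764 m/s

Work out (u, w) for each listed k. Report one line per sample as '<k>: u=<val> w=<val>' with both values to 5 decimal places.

0: u=4.30648 w=-17.10209
1: u=3.59637 w=9.48963
2: u=-5.31620 w=11.14999
3: u=11.39886 w=2.11900
4: u=-1.30530 w=-1.53899

k=0: b·v=6.93×(-3.437)=-23.81841; √(2b)=3.72290; u=(-23.81841+39.851)/3.72290=4.30648, w=(-23.81841−39.851)/3.72290=-17.10209
k=1: b·v=6.93×3.515=24.35895; √(2b)=3.72290; u=(24.35895+(-10.97))/3.72290=3.59637, w=(24.35895−(-10.97))/3.72290=9.48963
k=2: b·v=6.93×1.567=10.85931; √(2b)=3.72290; u=(10.85931+(-30.651))/3.72290=-5.31620, w=(10.85931−(-30.651))/3.72290=11.14999
k=3: b·v=6.93×3.631=25.16283; √(2b)=3.72290; u=(25.16283+17.274)/3.72290=11.39886, w=(25.16283−17.274)/3.72290=2.11900
k=4: b·v=6.93×(-0.764)=-5.29452; √(2b)=3.72290; u=(-5.29452+0.435)/3.72290=-1.30530, w=(-5.29452−0.435)/3.72290=-1.53899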